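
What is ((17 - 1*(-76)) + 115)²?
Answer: 43264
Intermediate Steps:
((17 - 1*(-76)) + 115)² = ((17 + 76) + 115)² = (93 + 115)² = 208² = 43264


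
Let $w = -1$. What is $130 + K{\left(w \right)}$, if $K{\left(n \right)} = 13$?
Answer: $143$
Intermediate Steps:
$130 + K{\left(w \right)} = 130 + 13 = 143$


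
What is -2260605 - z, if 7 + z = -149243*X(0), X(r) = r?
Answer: -2260598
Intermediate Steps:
z = -7 (z = -7 - 149243*0 = -7 + 0 = -7)
-2260605 - z = -2260605 - 1*(-7) = -2260605 + 7 = -2260598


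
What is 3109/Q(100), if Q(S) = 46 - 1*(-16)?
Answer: 3109/62 ≈ 50.145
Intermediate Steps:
Q(S) = 62 (Q(S) = 46 + 16 = 62)
3109/Q(100) = 3109/62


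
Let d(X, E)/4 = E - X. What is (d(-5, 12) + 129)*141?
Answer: 27777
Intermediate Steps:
d(X, E) = -4*X + 4*E (d(X, E) = 4*(E - X) = -4*X + 4*E)
(d(-5, 12) + 129)*141 = ((-4*(-5) + 4*12) + 129)*141 = ((20 + 48) + 129)*141 = (68 + 129)*141 = 197*141 = 27777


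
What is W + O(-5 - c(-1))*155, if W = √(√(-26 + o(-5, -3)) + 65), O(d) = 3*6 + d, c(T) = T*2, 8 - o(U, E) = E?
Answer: 2325 + √(65 + I*√15) ≈ 2333.1 + 0.24009*I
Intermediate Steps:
o(U, E) = 8 - E
c(T) = 2*T
O(d) = 18 + d
W = √(65 + I*√15) (W = √(√(-26 + (8 - 1*(-3))) + 65) = √(√(-26 + (8 + 3)) + 65) = √(√(-26 + 11) + 65) = √(√(-15) + 65) = √(I*√15 + 65) = √(65 + I*√15) ≈ 8.0658 + 0.2401*I)
W + O(-5 - c(-1))*155 = √(65 + I*√15) + (18 + (-5 - 2*(-1)))*155 = √(65 + I*√15) + (18 + (-5 - 1*(-2)))*155 = √(65 + I*√15) + (18 + (-5 + 2))*155 = √(65 + I*√15) + (18 - 3)*155 = √(65 + I*√15) + 15*155 = √(65 + I*√15) + 2325 = 2325 + √(65 + I*√15)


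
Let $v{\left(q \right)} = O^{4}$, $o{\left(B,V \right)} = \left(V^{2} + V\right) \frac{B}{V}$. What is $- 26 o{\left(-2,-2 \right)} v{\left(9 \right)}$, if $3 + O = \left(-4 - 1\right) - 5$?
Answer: $-1485172$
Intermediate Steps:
$o{\left(B,V \right)} = \frac{B \left(V + V^{2}\right)}{V}$ ($o{\left(B,V \right)} = \left(V + V^{2}\right) \frac{B}{V} = \frac{B \left(V + V^{2}\right)}{V}$)
$O = -13$ ($O = -3 - 10 = -13$)
$v{\left(q \right)} = 28561$ ($v{\left(q \right)} = \left(-13\right)^{4} = 28561$)
$- 26 o{\left(-2,-2 \right)} v{\left(9 \right)} = - 26 \left(- 2 \left(1 - 2\right)\right) 28561 = - 26 \left(\left(-2\right) \left(-1\right)\right) 28561 = \left(-26\right) 2 \cdot 28561 = \left(-52\right) 28561 = -1485172$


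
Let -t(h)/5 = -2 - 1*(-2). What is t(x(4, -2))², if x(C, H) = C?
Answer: 0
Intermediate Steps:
t(h) = 0 (t(h) = -5*(-2 - 1*(-2)) = -5*(-2 + 2) = -5*0 = 0)
t(x(4, -2))² = 0² = 0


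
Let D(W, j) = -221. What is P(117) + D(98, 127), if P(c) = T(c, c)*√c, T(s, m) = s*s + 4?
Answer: -221 + 41079*√13 ≈ 1.4789e+5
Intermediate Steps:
T(s, m) = 4 + s² (T(s, m) = s² + 4 = 4 + s²)
P(c) = √c*(4 + c²) (P(c) = (4 + c²)*√c = √c*(4 + c²))
P(117) + D(98, 127) = √117*(4 + 117²) - 221 = (3*√13)*(4 + 13689) - 221 = (3*√13)*13693 - 221 = 41079*√13 - 221 = -221 + 41079*√13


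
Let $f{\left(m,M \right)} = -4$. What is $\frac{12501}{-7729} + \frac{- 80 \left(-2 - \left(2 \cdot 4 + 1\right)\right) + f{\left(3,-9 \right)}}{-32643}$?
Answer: $- \frac{138280249}{84099249} \approx -1.6443$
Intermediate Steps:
$\frac{12501}{-7729} + \frac{- 80 \left(-2 - \left(2 \cdot 4 + 1\right)\right) + f{\left(3,-9 \right)}}{-32643} = \frac{12501}{-7729} + \frac{- 80 \left(-2 - \left(2 \cdot 4 + 1\right)\right) - 4}{-32643} = 12501 \left(- \frac{1}{7729}\right) + \left(- 80 \left(-2 - \left(8 + 1\right)\right) - 4\right) \left(- \frac{1}{32643}\right) = - \frac{12501}{7729} + \left(- 80 \left(-2 - 9\right) - 4\right) \left(- \frac{1}{32643}\right) = - \frac{12501}{7729} + \left(\left(-80\right) \left(-11\right) - 4\right) \left(- \frac{1}{32643}\right) = - \frac{12501}{7729} + \left(880 - 4\right) \left(- \frac{1}{32643}\right) = - \frac{12501}{7729} + 876 \left(- \frac{1}{32643}\right) = - \frac{12501}{7729} - \frac{292}{10881} = - \frac{138280249}{84099249}$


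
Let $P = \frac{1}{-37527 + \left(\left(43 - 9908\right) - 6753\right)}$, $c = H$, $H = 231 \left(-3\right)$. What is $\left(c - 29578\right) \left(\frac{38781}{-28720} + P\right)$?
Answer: $\frac{12712766357303}{311008880} \approx 40876.0$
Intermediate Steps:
$H = -693$
$c = -693$
$P = - \frac{1}{54145}$ ($P = \frac{1}{-37527 + \left(\left(43 - 9908\right) - 6753\right)} = \frac{1}{-37527 - 16618} = \frac{1}{-54145} = - \frac{1}{54145} \approx -1.8469 \cdot 10^{-5}$)
$\left(c - 29578\right) \left(\frac{38781}{-28720} + P\right) = \left(-693 - 29578\right) \left(\frac{38781}{-28720} - \frac{1}{54145}\right) = - 30271 \left(38781 \left(- \frac{1}{28720}\right) - \frac{1}{54145}\right) = - 30271 \left(- \frac{38781}{28720} - \frac{1}{54145}\right) = \left(-30271\right) \left(- \frac{419965193}{311008880}\right) = \frac{12712766357303}{311008880}$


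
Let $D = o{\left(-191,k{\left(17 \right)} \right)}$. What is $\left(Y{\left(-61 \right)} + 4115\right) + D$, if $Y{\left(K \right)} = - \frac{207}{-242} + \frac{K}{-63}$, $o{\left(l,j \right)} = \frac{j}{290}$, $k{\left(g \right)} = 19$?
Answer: $\frac{4550541661}{1105335} \approx 4116.9$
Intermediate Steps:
$o{\left(l,j \right)} = \frac{j}{290}$ ($o{\left(l,j \right)} = j \frac{1}{290} = \frac{j}{290}$)
$D = \frac{19}{290}$ ($D = \frac{1}{290} \cdot 19 = \frac{19}{290} \approx 0.065517$)
$Y{\left(K \right)} = \frac{207}{242} - \frac{K}{63}$ ($Y{\left(K \right)} = \left(-207\right) \left(- \frac{1}{242}\right) + K \left(- \frac{1}{63}\right) = \frac{207}{242} - \frac{K}{63}$)
$\left(Y{\left(-61 \right)} + 4115\right) + D = \left(\left(\frac{207}{242} - - \frac{61}{63}\right) + 4115\right) + \frac{19}{290} = \left(\left(\frac{207}{242} + \frac{61}{63}\right) + 4115\right) + \frac{19}{290} = \left(\frac{27803}{15246} + 4115\right) + \frac{19}{290} = \frac{62765093}{15246} + \frac{19}{290} = \frac{4550541661}{1105335}$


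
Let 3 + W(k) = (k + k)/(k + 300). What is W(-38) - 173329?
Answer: -22706530/131 ≈ -1.7333e+5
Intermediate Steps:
W(k) = -3 + 2*k/(300 + k) (W(k) = -3 + (k + k)/(k + 300) = -3 + (2*k)/(300 + k) = -3 + 2*k/(300 + k))
W(-38) - 173329 = (-900 - 1*(-38))/(300 - 38) - 173329 = (-900 + 38)/262 - 173329 = (1/262)*(-862) - 173329 = -431/131 - 173329 = -22706530/131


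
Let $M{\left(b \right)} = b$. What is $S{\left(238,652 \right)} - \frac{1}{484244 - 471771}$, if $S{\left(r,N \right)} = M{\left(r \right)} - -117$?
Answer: $\frac{4427914}{12473} \approx 355.0$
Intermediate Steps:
$S{\left(r,N \right)} = 117 + r$ ($S{\left(r,N \right)} = r - -117 = r + 117 = 117 + r$)
$S{\left(238,652 \right)} - \frac{1}{484244 - 471771} = \left(117 + 238\right) - \frac{1}{484244 - 471771} = 355 - \frac{1}{12473} = \frac{4427914}{12473}$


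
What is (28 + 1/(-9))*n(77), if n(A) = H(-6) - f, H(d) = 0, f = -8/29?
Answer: 2008/261 ≈ 7.6935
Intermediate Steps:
f = -8/29 (f = -8*1/29 = -8/29 ≈ -0.27586)
n(A) = 8/29 (n(A) = 0 - 1*(-8/29) = 0 + 8/29 = 8/29)
(28 + 1/(-9))*n(77) = (28 + 1/(-9))*(8/29) = (28 - ⅑)*(8/29) = (251/9)*(8/29) = 2008/261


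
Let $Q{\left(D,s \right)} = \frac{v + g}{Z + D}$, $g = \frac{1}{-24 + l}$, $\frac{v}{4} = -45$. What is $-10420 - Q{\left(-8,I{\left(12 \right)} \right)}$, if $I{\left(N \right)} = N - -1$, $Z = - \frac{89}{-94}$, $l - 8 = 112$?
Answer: $- \frac{332418193}{31824} \approx -10446.0$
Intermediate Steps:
$v = -180$ ($v = 4 \left(-45\right) = -180$)
$l = 120$ ($l = 8 + 112 = 120$)
$Z = \frac{89}{94}$ ($Z = \left(-89\right) \left(- \frac{1}{94}\right) = \frac{89}{94} \approx 0.94681$)
$g = \frac{1}{96}$ ($g = \frac{1}{-24 + 120} = \frac{1}{96} \approx 0.010417$)
$I{\left(N \right)} = 1 + N$ ($I{\left(N \right)} = N + 1 = 1 + N$)
$Q{\left(D,s \right)} = - \frac{17279}{96 \left(\frac{89}{94} + D\right)}$ ($Q{\left(D,s \right)} = \frac{-180 + \frac{1}{96}}{\frac{89}{94} + D} = - \frac{17279}{96 \left(\frac{89}{94} + D\right)}$)
$-10420 - Q{\left(-8,I{\left(12 \right)} \right)} = -10420 - - \frac{812113}{4272 + 4512 \left(-8\right)} = -10420 - - \frac{812113}{4272 - 36096} = -10420 - - \frac{812113}{-31824} = -10420 - \left(-812113\right) \left(- \frac{1}{31824}\right) = -10420 - \frac{812113}{31824} = - \frac{332418193}{31824}$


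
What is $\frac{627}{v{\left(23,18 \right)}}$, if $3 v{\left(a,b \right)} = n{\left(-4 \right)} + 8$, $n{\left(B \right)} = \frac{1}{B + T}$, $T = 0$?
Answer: $\frac{7524}{31} \approx 242.71$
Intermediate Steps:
$n{\left(B \right)} = \frac{1}{B}$ ($n{\left(B \right)} = \frac{1}{B + 0} = \frac{1}{B}$)
$v{\left(a,b \right)} = \frac{31}{12}$ ($v{\left(a,b \right)} = \frac{\frac{1}{-4} + 8}{3} = \frac{- \frac{1}{4} + 8}{3} = \frac{1}{3} \cdot \frac{31}{4} = \frac{31}{12}$)
$\frac{627}{v{\left(23,18 \right)}} = \frac{627}{\frac{31}{12}} = 627 \cdot \frac{12}{31} = \frac{7524}{31}$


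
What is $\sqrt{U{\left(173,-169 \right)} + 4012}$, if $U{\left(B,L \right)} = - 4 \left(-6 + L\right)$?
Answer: $2 \sqrt{1178} \approx 68.644$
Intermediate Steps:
$U{\left(B,L \right)} = 24 - 4 L$
$\sqrt{U{\left(173,-169 \right)} + 4012} = \sqrt{\left(24 - -676\right) + 4012} = \sqrt{\left(24 + 676\right) + 4012} = \sqrt{700 + 4012} = \sqrt{4712} = 2 \sqrt{1178}$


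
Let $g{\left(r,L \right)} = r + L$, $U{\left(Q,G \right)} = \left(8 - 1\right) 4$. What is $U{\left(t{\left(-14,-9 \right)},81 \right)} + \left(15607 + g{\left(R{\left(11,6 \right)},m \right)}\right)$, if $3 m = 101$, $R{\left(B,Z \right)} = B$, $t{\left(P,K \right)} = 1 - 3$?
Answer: $\frac{47039}{3} \approx 15680.0$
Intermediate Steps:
$t{\left(P,K \right)} = -2$
$U{\left(Q,G \right)} = 28$ ($U{\left(Q,G \right)} = 7 \cdot 4 = 28$)
$m = \frac{101}{3}$ ($m = \frac{1}{3} \cdot 101 = \frac{101}{3} \approx 33.667$)
$g{\left(r,L \right)} = L + r$
$U{\left(t{\left(-14,-9 \right)},81 \right)} + \left(15607 + g{\left(R{\left(11,6 \right)},m \right)}\right) = 28 + \left(15607 + \left(\frac{101}{3} + 11\right)\right) = 28 + \left(15607 + \frac{134}{3}\right) = 28 + \frac{46955}{3} = \frac{47039}{3}$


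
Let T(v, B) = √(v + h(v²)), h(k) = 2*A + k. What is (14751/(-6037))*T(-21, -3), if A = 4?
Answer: -29502*√107/6037 ≈ -50.550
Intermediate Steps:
h(k) = 8 + k (h(k) = 2*4 + k = 8 + k)
T(v, B) = √(8 + v + v²) (T(v, B) = √(v + (8 + v²)) = √(8 + v + v²))
(14751/(-6037))*T(-21, -3) = (14751/(-6037))*√(8 - 21 + (-21)²) = (14751*(-1/6037))*√(8 - 21 + 441) = -29502*√107/6037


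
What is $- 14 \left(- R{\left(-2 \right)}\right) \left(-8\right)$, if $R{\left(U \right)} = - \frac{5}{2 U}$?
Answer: $-140$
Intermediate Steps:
$R{\left(U \right)} = - \frac{5}{2 U}$ ($R{\left(U \right)} = - 5 \frac{1}{2 U} = - \frac{5}{2 U}$)
$- 14 \left(- R{\left(-2 \right)}\right) \left(-8\right) = - 14 \left(- \frac{-5}{2 \left(-2\right)}\right) \left(-8\right) = - 14 \left(- \frac{\left(-5\right) \left(-1\right)}{2 \cdot 2}\right) \left(-8\right) = - 14 \left(\left(-1\right) \frac{5}{4}\right) \left(-8\right) = \left(-14\right) \left(- \frac{5}{4}\right) \left(-8\right) = \frac{35}{2} \left(-8\right) = -140$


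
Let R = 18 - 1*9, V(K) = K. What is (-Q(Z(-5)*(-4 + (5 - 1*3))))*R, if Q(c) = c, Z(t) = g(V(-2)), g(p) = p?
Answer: -36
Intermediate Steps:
Z(t) = -2
R = 9 (R = 18 - 9 = 9)
(-Q(Z(-5)*(-4 + (5 - 1*3))))*R = -(-2)*(-4 + (5 - 1*3))*9 = -(-2)*(-4 + (5 - 3))*9 = -(-2)*(-4 + 2)*9 = -(-2)*(-2)*9 = -1*4*9 = -4*9 = -36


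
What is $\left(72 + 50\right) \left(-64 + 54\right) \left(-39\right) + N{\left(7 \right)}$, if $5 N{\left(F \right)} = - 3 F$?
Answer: $\frac{237879}{5} \approx 47576.0$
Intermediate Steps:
$N{\left(F \right)} = - \frac{3 F}{5}$ ($N{\left(F \right)} = \frac{\left(-3\right) F}{5} = - \frac{3 F}{5}$)
$\left(72 + 50\right) \left(-64 + 54\right) \left(-39\right) + N{\left(7 \right)} = \left(72 + 50\right) \left(-64 + 54\right) \left(-39\right) - \frac{21}{5} = 122 \left(-10\right) \left(-39\right) - \frac{21}{5} = \left(-1220\right) \left(-39\right) - \frac{21}{5} = 47580 - \frac{21}{5} = \frac{237879}{5}$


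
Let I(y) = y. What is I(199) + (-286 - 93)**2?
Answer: 143840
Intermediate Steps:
I(199) + (-286 - 93)**2 = 199 + (-286 - 93)**2 = 199 + (-379)**2 = 199 + 143641 = 143840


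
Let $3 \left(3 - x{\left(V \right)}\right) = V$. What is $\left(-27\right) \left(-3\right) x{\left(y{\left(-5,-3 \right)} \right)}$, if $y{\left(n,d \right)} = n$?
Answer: $378$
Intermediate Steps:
$x{\left(V \right)} = 3 - \frac{V}{3}$
$\left(-27\right) \left(-3\right) x{\left(y{\left(-5,-3 \right)} \right)} = \left(-27\right) \left(-3\right) \left(3 - - \frac{5}{3}\right) = 81 \left(3 + \frac{5}{3}\right) = 81 \cdot \frac{14}{3} = 378$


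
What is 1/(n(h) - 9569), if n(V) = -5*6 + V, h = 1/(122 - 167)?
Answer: -45/431956 ≈ -0.00010418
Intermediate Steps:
h = -1/45 (h = 1/(-45) = -1/45 ≈ -0.022222)
n(V) = -30 + V
1/(n(h) - 9569) = 1/((-30 - 1/45) - 9569) = 1/(-1351/45 - 9569) = 1/(-431956/45) = -45/431956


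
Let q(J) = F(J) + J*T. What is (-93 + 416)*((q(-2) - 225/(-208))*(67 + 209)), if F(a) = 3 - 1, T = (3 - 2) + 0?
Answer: 5014575/52 ≈ 96434.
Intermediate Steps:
T = 1 (T = 1 + 0 = 1)
F(a) = 2
q(J) = 2 + J (q(J) = 2 + J*1 = 2 + J)
(-93 + 416)*((q(-2) - 225/(-208))*(67 + 209)) = (-93 + 416)*(((2 - 2) - 225/(-208))*(67 + 209)) = 323*((0 - 225*(-1/208))*276) = 323*((0 + 225/208)*276) = 323*((225/208)*276) = 323*(15525/52) = 5014575/52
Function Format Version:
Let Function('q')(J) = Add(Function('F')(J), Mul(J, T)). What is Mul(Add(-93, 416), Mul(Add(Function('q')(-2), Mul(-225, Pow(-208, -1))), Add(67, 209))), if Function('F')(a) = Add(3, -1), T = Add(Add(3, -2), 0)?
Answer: Rational(5014575, 52) ≈ 96434.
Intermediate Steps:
T = 1 (T = Add(1, 0) = 1)
Function('F')(a) = 2
Function('q')(J) = Add(2, J) (Function('q')(J) = Add(2, Mul(J, 1)) = Add(2, J))
Mul(Add(-93, 416), Mul(Add(Function('q')(-2), Mul(-225, Pow(-208, -1))), Add(67, 209))) = Mul(Add(-93, 416), Mul(Add(Add(2, -2), Mul(-225, Pow(-208, -1))), Add(67, 209))) = Mul(323, Mul(Add(0, Mul(-225, Rational(-1, 208))), 276)) = Mul(323, Mul(Add(0, Rational(225, 208)), 276)) = Mul(323, Mul(Rational(225, 208), 276)) = Mul(323, Rational(15525, 52)) = Rational(5014575, 52)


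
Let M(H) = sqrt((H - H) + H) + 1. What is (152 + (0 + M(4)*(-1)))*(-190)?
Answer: -28310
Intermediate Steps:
M(H) = 1 + sqrt(H) (M(H) = sqrt(0 + H) + 1 = sqrt(H) + 1 = 1 + sqrt(H))
(152 + (0 + M(4)*(-1)))*(-190) = (152 + (0 + (1 + sqrt(4))*(-1)))*(-190) = (152 + (0 + (1 + 2)*(-1)))*(-190) = (152 + (0 + 3*(-1)))*(-190) = (152 + (0 - 3))*(-190) = (152 - 3)*(-190) = 149*(-190) = -28310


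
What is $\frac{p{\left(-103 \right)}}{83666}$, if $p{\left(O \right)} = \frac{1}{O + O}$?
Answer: $- \frac{1}{17235196} \approx -5.8021 \cdot 10^{-8}$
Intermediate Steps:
$p{\left(O \right)} = \frac{1}{2 O}$
$\frac{p{\left(-103 \right)}}{83666} = \frac{\frac{1}{2} \frac{1}{-103}}{83666} = \frac{1}{2} \left(- \frac{1}{103}\right) \frac{1}{83666} = \left(- \frac{1}{206}\right) \frac{1}{83666} = - \frac{1}{17235196}$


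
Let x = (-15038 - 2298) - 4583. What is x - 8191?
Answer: -30110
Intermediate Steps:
x = -21919 (x = -17336 - 4583 = -21919)
x - 8191 = -21919 - 8191 = -30110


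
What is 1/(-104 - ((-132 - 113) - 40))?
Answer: 1/181 ≈ 0.0055249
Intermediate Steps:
1/(-104 - ((-132 - 113) - 40)) = 1/(-104 - (-245 - 40)) = 1/(-104 - 1*(-285)) = 1/(-104 + 285) = 1/181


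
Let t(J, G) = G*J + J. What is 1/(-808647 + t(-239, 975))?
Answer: -1/1041911 ≈ -9.5978e-7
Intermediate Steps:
t(J, G) = J + G*J
1/(-808647 + t(-239, 975)) = 1/(-808647 - 239*(1 + 975)) = 1/(-808647 - 239*976) = 1/(-808647 - 233264) = 1/(-1041911) = -1/1041911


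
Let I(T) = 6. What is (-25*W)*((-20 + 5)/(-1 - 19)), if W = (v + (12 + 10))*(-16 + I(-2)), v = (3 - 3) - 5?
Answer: 6375/2 ≈ 3187.5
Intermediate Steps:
v = -5 (v = 0 - 5 = -5)
W = -170 (W = (-5 + (12 + 10))*(-16 + 6) = (-5 + 22)*(-10) = 17*(-10) = -170)
(-25*W)*((-20 + 5)/(-1 - 19)) = (-25*(-170))*((-20 + 5)/(-1 - 19)) = 4250*(-15/(-20)) = 4250*(-15*(-1/20)) = 4250*(3/4) = 6375/2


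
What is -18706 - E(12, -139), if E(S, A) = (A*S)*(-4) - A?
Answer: -25517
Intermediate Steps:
E(S, A) = -A - 4*A*S (E(S, A) = -4*A*S - A = -A - 4*A*S)
-18706 - E(12, -139) = -18706 - (-1)*(-139)*(1 + 4*12) = -18706 - (-1)*(-139)*(1 + 48) = -18706 - (-1)*(-139)*49 = -18706 - 1*6811 = -18706 - 6811 = -25517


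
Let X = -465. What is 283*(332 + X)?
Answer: -37639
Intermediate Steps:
283*(332 + X) = 283*(332 - 465) = 283*(-133) = -37639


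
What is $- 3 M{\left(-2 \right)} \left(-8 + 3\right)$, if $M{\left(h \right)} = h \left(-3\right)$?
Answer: $90$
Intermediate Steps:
$M{\left(h \right)} = - 3 h$
$- 3 M{\left(-2 \right)} \left(-8 + 3\right) = - 3 \left(\left(-3\right) \left(-2\right)\right) \left(-8 + 3\right) = \left(-3\right) 6 \left(-5\right) = \left(-18\right) \left(-5\right) = 90$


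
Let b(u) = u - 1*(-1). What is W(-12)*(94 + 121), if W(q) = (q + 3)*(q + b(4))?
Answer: 13545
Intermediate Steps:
b(u) = 1 + u (b(u) = u + 1 = 1 + u)
W(q) = (3 + q)*(5 + q) (W(q) = (q + 3)*(q + (1 + 4)) = (3 + q)*(q + 5) = (3 + q)*(5 + q))
W(-12)*(94 + 121) = (15 + (-12)² + 8*(-12))*(94 + 121) = (15 + 144 - 96)*215 = 63*215 = 13545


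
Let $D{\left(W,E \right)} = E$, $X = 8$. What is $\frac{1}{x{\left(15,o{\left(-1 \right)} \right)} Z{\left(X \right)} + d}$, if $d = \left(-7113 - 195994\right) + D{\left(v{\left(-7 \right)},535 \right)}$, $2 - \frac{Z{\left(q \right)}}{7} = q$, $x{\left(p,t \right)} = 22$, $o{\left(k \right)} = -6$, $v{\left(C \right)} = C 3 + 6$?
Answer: $- \frac{1}{203496} \approx -4.9141 \cdot 10^{-6}$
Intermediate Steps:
$v{\left(C \right)} = 6 + 3 C$ ($v{\left(C \right)} = 3 C + 6 = 6 + 3 C$)
$Z{\left(q \right)} = 14 - 7 q$
$d = -202572$ ($d = \left(-7113 - 195994\right) + 535 = -203107 + 535 = -202572$)
$\frac{1}{x{\left(15,o{\left(-1 \right)} \right)} Z{\left(X \right)} + d} = \frac{1}{22 \left(14 - 56\right) - 202572} = \frac{1}{22 \left(-42\right) - 202572} = \frac{1}{-924 - 202572} = \frac{1}{-203496} = - \frac{1}{203496}$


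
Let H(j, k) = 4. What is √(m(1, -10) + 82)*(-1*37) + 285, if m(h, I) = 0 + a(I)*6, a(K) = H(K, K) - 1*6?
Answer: 285 - 37*√70 ≈ -24.564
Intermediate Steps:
a(K) = -2 (a(K) = 4 - 1*6 = 4 - 6 = -2)
m(h, I) = -12 (m(h, I) = 0 - 2*6 = 0 - 12 = -12)
√(m(1, -10) + 82)*(-1*37) + 285 = √(-12 + 82)*(-1*37) + 285 = √70*(-37) + 285 = -37*√70 + 285 = 285 - 37*√70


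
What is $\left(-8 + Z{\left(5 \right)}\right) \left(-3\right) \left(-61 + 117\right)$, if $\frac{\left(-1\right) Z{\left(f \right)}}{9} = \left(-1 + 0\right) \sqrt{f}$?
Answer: $1344 - 1512 \sqrt{5} \approx -2036.9$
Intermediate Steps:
$Z{\left(f \right)} = 9 \sqrt{f}$ ($Z{\left(f \right)} = - 9 \left(-1 + 0\right) \sqrt{f} = - 9 \left(- \sqrt{f}\right) = 9 \sqrt{f}$)
$\left(-8 + Z{\left(5 \right)}\right) \left(-3\right) \left(-61 + 117\right) = \left(-8 + 9 \sqrt{5}\right) \left(-3\right) \left(-61 + 117\right) = \left(24 - 27 \sqrt{5}\right) 56 = 1344 - 1512 \sqrt{5}$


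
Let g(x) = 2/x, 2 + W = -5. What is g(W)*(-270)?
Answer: 540/7 ≈ 77.143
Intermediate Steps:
W = -7 (W = -2 - 5 = -7)
g(W)*(-270) = (2/(-7))*(-270) = (2*(-1/7))*(-270) = -2/7*(-270) = 540/7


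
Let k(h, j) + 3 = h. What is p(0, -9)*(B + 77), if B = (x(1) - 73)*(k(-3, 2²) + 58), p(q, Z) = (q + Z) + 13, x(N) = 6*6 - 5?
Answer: -8428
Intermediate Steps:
k(h, j) = -3 + h
x(N) = 31 (x(N) = 36 - 5 = 31)
p(q, Z) = 13 + Z + q (p(q, Z) = (Z + q) + 13 = 13 + Z + q)
B = -2184 (B = (31 - 73)*((-3 - 3) + 58) = -42*(-6 + 58) = -42*52 = -2184)
p(0, -9)*(B + 77) = (13 - 9 + 0)*(-2184 + 77) = 4*(-2107) = -8428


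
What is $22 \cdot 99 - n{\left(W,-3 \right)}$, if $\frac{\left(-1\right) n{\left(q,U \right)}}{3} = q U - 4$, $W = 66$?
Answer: $1572$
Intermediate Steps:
$n{\left(q,U \right)} = 12 - 3 U q$ ($n{\left(q,U \right)} = - 3 \left(q U - 4\right) = - 3 \left(U q - 4\right) = - 3 \left(-4 + U q\right) = 12 - 3 U q$)
$22 \cdot 99 - n{\left(W,-3 \right)} = 22 \cdot 99 - \left(12 - \left(-9\right) 66\right) = 2178 - \left(12 + 594\right) = 2178 - 606 = 1572$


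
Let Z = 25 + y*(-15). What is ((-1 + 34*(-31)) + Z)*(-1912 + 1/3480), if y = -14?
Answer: 272804119/174 ≈ 1.5678e+6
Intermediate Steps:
Z = 235 (Z = 25 - 14*(-15) = 25 + 210 = 235)
((-1 + 34*(-31)) + Z)*(-1912 + 1/3480) = ((-1 + 34*(-31)) + 235)*(-1912 + 1/3480) = ((-1 - 1054) + 235)*(-1912 + 1/3480) = (-1055 + 235)*(-6653759/3480) = -820*(-6653759/3480) = 272804119/174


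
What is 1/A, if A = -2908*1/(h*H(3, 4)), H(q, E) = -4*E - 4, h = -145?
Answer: -725/727 ≈ -0.99725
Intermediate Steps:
H(q, E) = -4 - 4*E
A = -727/725 (A = -2908*(-1/(145*(-4 - 4*4))) = -2908*(-1/(145*(-4 - 16))) = -2908/((-20*(-145))) = -2908/2900 = -2908*1/2900 = -727/725 ≈ -1.0028)
1/A = 1/(-727/725) = -725/727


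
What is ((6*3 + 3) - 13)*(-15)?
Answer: -120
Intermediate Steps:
((6*3 + 3) - 13)*(-15) = ((18 + 3) - 13)*(-15) = (21 - 13)*(-15) = 8*(-15) = -120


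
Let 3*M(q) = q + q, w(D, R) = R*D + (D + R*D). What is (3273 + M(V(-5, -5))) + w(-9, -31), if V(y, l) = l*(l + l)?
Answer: 11566/3 ≈ 3855.3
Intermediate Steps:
w(D, R) = D + 2*D*R (w(D, R) = D*R + (D + D*R) = D + 2*D*R)
V(y, l) = 2*l**2 (V(y, l) = l*(2*l) = 2*l**2)
M(q) = 2*q/3 (M(q) = (q + q)/3 = (2*q)/3 = 2*q/3)
(3273 + M(V(-5, -5))) + w(-9, -31) = (3273 + 2*(2*(-5)**2)/3) - 9*(1 + 2*(-31)) = (3273 + 2*(2*25)/3) - 9*(1 - 62) = (3273 + (2/3)*50) - 9*(-61) = (3273 + 100/3) + 549 = 9919/3 + 549 = 11566/3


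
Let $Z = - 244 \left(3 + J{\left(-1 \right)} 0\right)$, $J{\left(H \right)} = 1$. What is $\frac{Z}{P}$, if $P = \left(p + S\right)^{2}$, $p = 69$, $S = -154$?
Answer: $- \frac{732}{7225} \approx -0.10131$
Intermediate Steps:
$Z = -732$ ($Z = - 244 \left(3 + 1 \cdot 0\right) = - 244 \left(3 + 0\right) = \left(-244\right) 3 = -732$)
$P = 7225$ ($P = \left(69 - 154\right)^{2} = \left(-85\right)^{2} = 7225$)
$\frac{Z}{P} = - \frac{732}{7225}$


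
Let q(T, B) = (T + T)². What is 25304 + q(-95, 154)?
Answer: 61404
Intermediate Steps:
q(T, B) = 4*T² (q(T, B) = (2*T)² = 4*T²)
25304 + q(-95, 154) = 25304 + 4*(-95)² = 25304 + 4*9025 = 25304 + 36100 = 61404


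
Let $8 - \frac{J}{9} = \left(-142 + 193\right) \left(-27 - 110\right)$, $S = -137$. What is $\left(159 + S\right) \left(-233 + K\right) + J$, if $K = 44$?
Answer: $58797$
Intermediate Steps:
$J = 62955$ ($J = 72 - 9 \left(-142 + 193\right) \left(-27 - 110\right) = 72 - 9 \cdot 51 \left(-137\right) = 72 - -62883 = 72 + 62883 = 62955$)
$\left(159 + S\right) \left(-233 + K\right) + J = \left(159 - 137\right) \left(-233 + 44\right) + 62955 = 22 \left(-189\right) + 62955 = -4158 + 62955 = 58797$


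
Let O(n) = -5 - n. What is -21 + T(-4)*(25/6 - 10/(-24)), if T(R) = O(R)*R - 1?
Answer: -29/4 ≈ -7.2500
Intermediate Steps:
T(R) = -1 + R*(-5 - R) (T(R) = (-5 - R)*R - 1 = R*(-5 - R) - 1 = -1 + R*(-5 - R))
-21 + T(-4)*(25/6 - 10/(-24)) = -21 + (-1 - 1*(-4)*(5 - 4))*(25/6 - 10/(-24)) = -21 + (-1 - 1*(-4)*1)*(25*(1/6) - 10*(-1/24)) = -21 + (-1 + 4)*(25/6 + 5/12) = -21 + 3*(55/12) = -21 + 55/4 = -29/4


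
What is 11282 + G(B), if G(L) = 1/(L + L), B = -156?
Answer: 3519983/312 ≈ 11282.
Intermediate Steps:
G(L) = 1/(2*L)
11282 + G(B) = 11282 + (½)/(-156) = 11282 + (½)*(-1/156) = 11282 - 1/312 = 3519983/312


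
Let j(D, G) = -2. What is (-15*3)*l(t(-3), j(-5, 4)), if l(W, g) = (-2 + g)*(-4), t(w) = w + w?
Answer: -720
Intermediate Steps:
t(w) = 2*w
l(W, g) = 8 - 4*g
(-15*3)*l(t(-3), j(-5, 4)) = (-15*3)*(8 - 4*(-2)) = -45*(8 + 8) = -45*16 = -720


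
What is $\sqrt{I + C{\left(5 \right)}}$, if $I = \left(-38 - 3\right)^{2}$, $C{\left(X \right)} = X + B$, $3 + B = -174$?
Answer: $\sqrt{1509} \approx 38.846$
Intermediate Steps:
$B = -177$ ($B = -3 - 174 = -177$)
$C{\left(X \right)} = -177 + X$ ($C{\left(X \right)} = X - 177 = -177 + X$)
$I = 1681$ ($I = \left(-41\right)^{2} = 1681$)
$\sqrt{I + C{\left(5 \right)}} = \sqrt{1681 + \left(-177 + 5\right)} = \sqrt{1681 - 172} = \sqrt{1509}$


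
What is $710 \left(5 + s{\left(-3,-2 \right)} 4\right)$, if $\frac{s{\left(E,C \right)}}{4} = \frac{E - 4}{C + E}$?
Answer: $19454$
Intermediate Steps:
$s{\left(E,C \right)} = \frac{4 \left(-4 + E\right)}{C + E}$ ($s{\left(E,C \right)} = 4 \frac{E - 4}{C + E} = 4 \frac{-4 + E}{C + E} = \frac{4 \left(-4 + E\right)}{C + E}$)
$710 \left(5 + s{\left(-3,-2 \right)} 4\right) = 710 \left(5 + \frac{4 \left(-4 - 3\right)}{-2 - 3} \cdot 4\right) = 710 \left(5 + 4 \frac{1}{-5} \left(-7\right) 4\right) = 710 \left(5 + 4 \left(- \frac{1}{5}\right) \left(-7\right) 4\right) = 710 \left(5 + \frac{28}{5} \cdot 4\right) = 710 \left(5 + \frac{112}{5}\right) = 710 \cdot \frac{137}{5} = 19454$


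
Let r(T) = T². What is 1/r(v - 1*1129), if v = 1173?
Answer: 1/1936 ≈ 0.00051653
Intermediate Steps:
1/r(v - 1*1129) = 1/((1173 - 1*1129)²) = 1/((1173 - 1129)²) = 1/(44²) = 1/1936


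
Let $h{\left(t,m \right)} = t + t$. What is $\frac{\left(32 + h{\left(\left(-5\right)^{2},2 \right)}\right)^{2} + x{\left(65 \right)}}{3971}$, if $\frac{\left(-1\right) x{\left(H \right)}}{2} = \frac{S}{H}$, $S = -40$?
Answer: $\frac{7948}{4693} \approx 1.6936$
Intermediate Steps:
$x{\left(H \right)} = \frac{80}{H}$ ($x{\left(H \right)} = - 2 \left(- \frac{40}{H}\right) = \frac{80}{H}$)
$h{\left(t,m \right)} = 2 t$
$\frac{\left(32 + h{\left(\left(-5\right)^{2},2 \right)}\right)^{2} + x{\left(65 \right)}}{3971} = \frac{\left(32 + 2 \left(-5\right)^{2}\right)^{2} + \frac{80}{65}}{3971} = \left(\left(32 + 2 \cdot 25\right)^{2} + 80 \cdot \frac{1}{65}\right) \frac{1}{3971} = \left(\left(32 + 50\right)^{2} + \frac{16}{13}\right) \frac{1}{3971} = \left(82^{2} + \frac{16}{13}\right) \frac{1}{3971} = \left(6724 + \frac{16}{13}\right) \frac{1}{3971} = \frac{87428}{13} \cdot \frac{1}{3971} = \frac{7948}{4693}$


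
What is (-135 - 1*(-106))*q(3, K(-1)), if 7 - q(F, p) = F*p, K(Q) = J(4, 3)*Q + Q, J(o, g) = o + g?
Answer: -899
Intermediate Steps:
J(o, g) = g + o
K(Q) = 8*Q (K(Q) = (3 + 4)*Q + Q = 7*Q + Q = 8*Q)
q(F, p) = 7 - F*p
(-135 - 1*(-106))*q(3, K(-1)) = (-135 - 1*(-106))*(7 - 1*3*8*(-1)) = (-135 + 106)*(7 - 1*3*(-8)) = -29*(7 + 24) = -29*31 = -899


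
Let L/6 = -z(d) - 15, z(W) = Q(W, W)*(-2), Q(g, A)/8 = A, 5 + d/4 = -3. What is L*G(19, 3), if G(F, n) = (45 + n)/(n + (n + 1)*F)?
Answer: -151776/79 ≈ -1921.2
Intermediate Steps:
d = -32 (d = -20 + 4*(-3) = -20 - 12 = -32)
Q(g, A) = 8*A
z(W) = -16*W (z(W) = (8*W)*(-2) = -16*W)
G(F, n) = (45 + n)/(n + F*(1 + n)) (G(F, n) = (45 + n)/(n + (1 + n)*F) = (45 + n)/(n + F*(1 + n)))
L = -3162 (L = 6*(-(-16)*(-32) - 15) = 6*(-1*512 - 15) = 6*(-512 - 15) = 6*(-527) = -3162)
L*G(19, 3) = -3162*(45 + 3)/(19 + 3 + 19*3) = -3162*48/(19 + 3 + 57) = -3162*48/79 = -151776/79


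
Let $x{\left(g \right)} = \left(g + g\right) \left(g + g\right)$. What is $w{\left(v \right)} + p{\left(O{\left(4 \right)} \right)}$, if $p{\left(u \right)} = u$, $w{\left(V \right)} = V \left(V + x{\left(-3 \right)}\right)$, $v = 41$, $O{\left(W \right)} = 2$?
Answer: $3159$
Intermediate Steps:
$x{\left(g \right)} = 4 g^{2}$ ($x{\left(g \right)} = 2 g 2 g = 4 g^{2}$)
$w{\left(V \right)} = V \left(36 + V\right)$ ($w{\left(V \right)} = V \left(V + 4 \left(-3\right)^{2}\right) = V \left(V + 4 \cdot 9\right) = V \left(V + 36\right) = V \left(36 + V\right)$)
$w{\left(v \right)} + p{\left(O{\left(4 \right)} \right)} = 41 \left(36 + 41\right) + 2 = 41 \cdot 77 + 2 = 3157 + 2 = 3159$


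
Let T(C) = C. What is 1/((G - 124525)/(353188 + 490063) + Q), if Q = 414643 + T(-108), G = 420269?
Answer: 843251/349557349029 ≈ 2.4123e-6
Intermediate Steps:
Q = 414535 (Q = 414643 - 108 = 414535)
1/((G - 124525)/(353188 + 490063) + Q) = 1/((420269 - 124525)/(353188 + 490063) + 414535) = 1/(295744/843251 + 414535) = 1/(349557349029/843251) = 843251/349557349029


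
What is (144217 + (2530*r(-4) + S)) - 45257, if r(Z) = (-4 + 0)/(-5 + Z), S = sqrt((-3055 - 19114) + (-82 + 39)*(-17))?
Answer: 900760/9 + 3*I*sqrt(2382) ≈ 1.0008e+5 + 146.42*I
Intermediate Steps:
S = 3*I*sqrt(2382) (S = sqrt(-22169 - 43*(-17)) = sqrt(-22169 + 731) = sqrt(-21438) = 3*I*sqrt(2382) ≈ 146.42*I)
r(Z) = -4/(-5 + Z)
(144217 + (2530*r(-4) + S)) - 45257 = (144217 + (2530*(-4/(-5 - 4)) + 3*I*sqrt(2382))) - 45257 = (144217 + (2530*(-4/(-9)) + 3*I*sqrt(2382))) - 45257 = (144217 + (2530*(-4*(-1/9)) + 3*I*sqrt(2382))) - 45257 = (144217 + (2530*(4/9) + 3*I*sqrt(2382))) - 45257 = (144217 + (10120/9 + 3*I*sqrt(2382))) - 45257 = (1308073/9 + 3*I*sqrt(2382)) - 45257 = 900760/9 + 3*I*sqrt(2382)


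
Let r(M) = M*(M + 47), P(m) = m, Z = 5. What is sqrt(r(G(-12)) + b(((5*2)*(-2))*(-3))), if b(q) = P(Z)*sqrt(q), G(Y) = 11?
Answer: sqrt(638 + 10*sqrt(15)) ≈ 26.014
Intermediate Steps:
r(M) = M*(47 + M)
b(q) = 5*sqrt(q)
sqrt(r(G(-12)) + b(((5*2)*(-2))*(-3))) = sqrt(11*(47 + 11) + 5*sqrt(((5*2)*(-2))*(-3))) = sqrt(11*58 + 5*sqrt((10*(-2))*(-3))) = sqrt(638 + 5*sqrt(-20*(-3))) = sqrt(638 + 5*sqrt(60)) = sqrt(638 + 5*(2*sqrt(15))) = sqrt(638 + 10*sqrt(15))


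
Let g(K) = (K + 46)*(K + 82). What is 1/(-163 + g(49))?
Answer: 1/12282 ≈ 8.1420e-5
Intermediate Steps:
g(K) = (46 + K)*(82 + K)
1/(-163 + g(49)) = 1/(-163 + (3772 + 49² + 128*49)) = 1/(-163 + (3772 + 2401 + 6272)) = 1/(-163 + 12445) = 1/12282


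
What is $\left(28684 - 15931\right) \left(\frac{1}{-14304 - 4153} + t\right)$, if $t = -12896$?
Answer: $- \frac{3035487845169}{18457} \approx -1.6446 \cdot 10^{8}$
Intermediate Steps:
$\left(28684 - 15931\right) \left(\frac{1}{-14304 - 4153} + t\right) = \left(28684 - 15931\right) \left(\frac{1}{-14304 - 4153} - 12896\right) = 12753 \left(\frac{1}{-18457} - 12896\right) = 12753 \left(- \frac{1}{18457} - 12896\right) = 12753 \left(- \frac{238021473}{18457}\right) = - \frac{3035487845169}{18457}$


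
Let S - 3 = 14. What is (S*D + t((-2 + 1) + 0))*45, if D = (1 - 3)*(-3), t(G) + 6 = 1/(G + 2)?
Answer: 4365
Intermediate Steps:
t(G) = -6 + 1/(2 + G) (t(G) = -6 + 1/(G + 2) = -6 + 1/(2 + G))
S = 17 (S = 3 + 14 = 17)
D = 6 (D = -2*(-3) = 6)
(S*D + t((-2 + 1) + 0))*45 = (17*6 + (-11 - 6*((-2 + 1) + 0))/(2 + ((-2 + 1) + 0)))*45 = (102 + (-11 - 6*(-1 + 0))/(2 + (-1 + 0)))*45 = (102 + (-11 - 6*(-1))/(2 - 1))*45 = (102 + (-11 + 6)/1)*45 = (102 + 1*(-5))*45 = (102 - 5)*45 = 97*45 = 4365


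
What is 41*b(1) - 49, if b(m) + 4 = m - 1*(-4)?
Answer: -8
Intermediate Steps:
b(m) = m (b(m) = -4 + (m - 1*(-4)) = -4 + (m + 4) = -4 + (4 + m) = m)
41*b(1) - 49 = 41*1 - 49 = 41 - 49 = -8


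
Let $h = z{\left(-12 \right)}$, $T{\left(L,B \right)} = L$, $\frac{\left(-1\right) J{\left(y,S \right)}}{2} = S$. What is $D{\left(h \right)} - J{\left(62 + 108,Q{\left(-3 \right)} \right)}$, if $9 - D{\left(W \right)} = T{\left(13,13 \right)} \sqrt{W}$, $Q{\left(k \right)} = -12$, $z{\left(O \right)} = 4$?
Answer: $-41$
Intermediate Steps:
$J{\left(y,S \right)} = - 2 S$
$h = 4$
$D{\left(W \right)} = 9 - 13 \sqrt{W}$
$D{\left(h \right)} - J{\left(62 + 108,Q{\left(-3 \right)} \right)} = \left(9 - 13 \sqrt{4}\right) - \left(-2\right) \left(-12\right) = \left(9 - 26\right) - 24 = -17 - 24 = -41$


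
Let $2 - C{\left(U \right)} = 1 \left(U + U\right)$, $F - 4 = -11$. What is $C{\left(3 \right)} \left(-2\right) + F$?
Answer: $1$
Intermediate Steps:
$F = -7$ ($F = 4 - 11 = -7$)
$C{\left(U \right)} = 2 - 2 U$ ($C{\left(U \right)} = 2 - 1 \left(U + U\right) = 2 - 1 \cdot 2 U = 2 - 2 U$)
$C{\left(3 \right)} \left(-2\right) + F = \left(2 - 6\right) \left(-2\right) - 7 = \left(-4\right) \left(-2\right) - 7 = 8 - 7 = 1$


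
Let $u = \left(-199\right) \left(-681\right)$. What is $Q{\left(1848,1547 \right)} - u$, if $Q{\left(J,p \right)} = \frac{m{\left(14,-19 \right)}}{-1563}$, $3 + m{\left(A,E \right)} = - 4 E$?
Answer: $- \frac{211816270}{1563} \approx -1.3552 \cdot 10^{5}$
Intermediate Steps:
$m{\left(A,E \right)} = -3 - 4 E$
$Q{\left(J,p \right)} = - \frac{73}{1563}$ ($Q{\left(J,p \right)} = \frac{-3 - -76}{-1563} = \left(-3 + 76\right) \left(- \frac{1}{1563}\right) = 73 \left(- \frac{1}{1563}\right) = - \frac{73}{1563}$)
$u = 135519$
$Q{\left(1848,1547 \right)} - u = - \frac{73}{1563} - 135519 = - \frac{211816270}{1563}$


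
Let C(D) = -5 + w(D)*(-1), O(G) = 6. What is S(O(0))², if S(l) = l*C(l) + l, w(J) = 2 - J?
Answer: 0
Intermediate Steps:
C(D) = -7 + D (C(D) = -5 + (2 - D)*(-1) = -5 + (-2 + D) = -7 + D)
S(l) = l + l*(-7 + l) (S(l) = l*(-7 + l) + l = l + l*(-7 + l))
S(O(0))² = (6*(-6 + 6))² = (6*0)² = 0² = 0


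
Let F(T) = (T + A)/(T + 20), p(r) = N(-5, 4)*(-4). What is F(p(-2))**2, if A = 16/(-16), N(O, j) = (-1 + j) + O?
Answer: 1/16 ≈ 0.062500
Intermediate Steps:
N(O, j) = -1 + O + j
p(r) = 8 (p(r) = (-1 - 5 + 4)*(-4) = -2*(-4) = 8)
A = -1 (A = 16*(-1/16) = -1)
F(T) = (-1 + T)/(20 + T) (F(T) = (T - 1)/(T + 20) = (-1 + T)/(20 + T))
F(p(-2))**2 = ((-1 + 8)/(20 + 8))**2 = (7/28)**2 = ((1/28)*7)**2 = (1/4)**2 = 1/16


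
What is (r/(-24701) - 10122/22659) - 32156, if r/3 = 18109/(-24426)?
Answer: -6978066924819241/217003669818 ≈ -32156.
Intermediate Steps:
r = -18109/8142 (r = 3*(18109/(-24426)) = 3*(18109*(-1/24426)) = 3*(-18109/24426) = -18109/8142 ≈ -2.2241)
(r/(-24701) - 10122/22659) - 32156 = (-18109/8142/(-24701) - 10122/22659) - 32156 = (-18109/8142*(-1/24701) - 10122*1/22659) - 32156 = (18109/201115542 - 482/1079) - 32156 = -96918151633/217003669818 - 32156 = -6978066924819241/217003669818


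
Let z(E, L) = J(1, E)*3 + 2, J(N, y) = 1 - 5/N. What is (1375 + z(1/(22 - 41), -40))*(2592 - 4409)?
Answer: -2480205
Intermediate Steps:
J(N, y) = 1 - 5/N
z(E, L) = -10 (z(E, L) = ((-5 + 1)/1)*3 + 2 = (1*(-4))*3 + 2 = -4*3 + 2 = -12 + 2 = -10)
(1375 + z(1/(22 - 41), -40))*(2592 - 4409) = (1375 - 10)*(2592 - 4409) = 1365*(-1817) = -2480205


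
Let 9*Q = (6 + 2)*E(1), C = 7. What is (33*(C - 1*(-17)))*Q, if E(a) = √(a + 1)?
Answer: 704*√2 ≈ 995.61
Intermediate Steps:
E(a) = √(1 + a)
Q = 8*√2/9 (Q = ((6 + 2)*√(1 + 1))/9 = (8*√2)/9 = 8*√2/9 ≈ 1.2571)
(33*(C - 1*(-17)))*Q = (33*(7 - 1*(-17)))*(8*√2/9) = (33*(7 + 17))*(8*√2/9) = (33*24)*(8*√2/9) = 792*(8*√2/9) = 704*√2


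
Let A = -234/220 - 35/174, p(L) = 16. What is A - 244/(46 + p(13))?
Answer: -771382/148335 ≈ -5.2003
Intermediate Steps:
A = -6052/4785 (A = -234*1/220 - 35*1/174 = -117/110 - 35/174 = -6052/4785 ≈ -1.2648)
A - 244/(46 + p(13)) = -6052/4785 - 244/(46 + 16) = -6052/4785 - 244/62 = -6052/4785 - 244*1/62 = -6052/4785 - 122/31 = -771382/148335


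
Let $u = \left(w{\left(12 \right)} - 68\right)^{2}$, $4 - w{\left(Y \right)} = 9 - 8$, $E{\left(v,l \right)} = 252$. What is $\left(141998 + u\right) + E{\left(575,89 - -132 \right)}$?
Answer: $146475$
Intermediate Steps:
$w{\left(Y \right)} = 3$ ($w{\left(Y \right)} = 4 - \left(9 - 8\right) = 4 - 1 = 3$)
$u = 4225$ ($u = \left(3 - 68\right)^{2} = \left(-65\right)^{2} = 4225$)
$\left(141998 + u\right) + E{\left(575,89 - -132 \right)} = \left(141998 + 4225\right) + 252 = 146223 + 252 = 146475$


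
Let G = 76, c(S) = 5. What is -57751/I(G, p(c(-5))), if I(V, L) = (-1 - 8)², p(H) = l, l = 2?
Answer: -57751/81 ≈ -712.98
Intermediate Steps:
p(H) = 2
I(V, L) = 81 (I(V, L) = (-9)² = 81)
-57751/I(G, p(c(-5))) = -57751/81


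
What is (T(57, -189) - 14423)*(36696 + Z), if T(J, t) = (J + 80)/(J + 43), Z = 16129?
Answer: -3047290419/4 ≈ -7.6182e+8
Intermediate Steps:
T(J, t) = (80 + J)/(43 + J)
(T(57, -189) - 14423)*(36696 + Z) = ((80 + 57)/(43 + 57) - 14423)*(36696 + 16129) = (137/100 - 14423)*52825 = -1442163/100*52825 = -3047290419/4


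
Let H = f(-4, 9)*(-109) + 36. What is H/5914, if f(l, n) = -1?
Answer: 145/5914 ≈ 0.024518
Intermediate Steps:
H = 145 (H = -1*(-109) + 36 = 109 + 36 = 145)
H/5914 = 145/5914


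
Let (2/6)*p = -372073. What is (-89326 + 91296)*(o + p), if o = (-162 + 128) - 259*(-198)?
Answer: -2097992870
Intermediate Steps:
p = -1116219 (p = 3*(-372073) = -1116219)
o = 51248 (o = -34 + 51282 = 51248)
(-89326 + 91296)*(o + p) = (-89326 + 91296)*(51248 - 1116219) = 1970*(-1064971) = -2097992870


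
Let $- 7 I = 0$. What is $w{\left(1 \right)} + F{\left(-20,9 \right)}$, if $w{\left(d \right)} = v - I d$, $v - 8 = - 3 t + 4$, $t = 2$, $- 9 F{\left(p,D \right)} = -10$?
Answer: $\frac{64}{9} \approx 7.1111$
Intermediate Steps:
$I = 0$ ($I = \left(- \frac{1}{7}\right) 0 = 0$)
$F{\left(p,D \right)} = \frac{10}{9}$ ($F{\left(p,D \right)} = \left(- \frac{1}{9}\right) \left(-10\right) = \frac{10}{9}$)
$v = 6$ ($v = 8 + \left(\left(-3\right) 2 + 4\right) = 8 + \left(-6 + 4\right) = 8 - 2 = 6$)
$w{\left(d \right)} = 6$ ($w{\left(d \right)} = 6 - 0 d = 6 - 0 = 6 + 0 = 6$)
$w{\left(1 \right)} + F{\left(-20,9 \right)} = 6 + \frac{10}{9} = \frac{64}{9}$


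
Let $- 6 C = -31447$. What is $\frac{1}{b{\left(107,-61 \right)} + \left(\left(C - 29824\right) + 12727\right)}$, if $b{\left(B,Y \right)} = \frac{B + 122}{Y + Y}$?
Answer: $- \frac{183}{2169961} \approx -8.4333 \cdot 10^{-5}$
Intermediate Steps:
$C = \frac{31447}{6}$ ($C = \left(- \frac{1}{6}\right) \left(-31447\right) = \frac{31447}{6} \approx 5241.2$)
$b{\left(B,Y \right)} = \frac{122 + B}{2 Y}$
$\frac{1}{b{\left(107,-61 \right)} + \left(\left(C - 29824\right) + 12727\right)} = \frac{1}{\frac{122 + 107}{2 \left(-61\right)} + \left(\left(\frac{31447}{6} - 29824\right) + 12727\right)} = \frac{1}{\frac{1}{2} \left(- \frac{1}{61}\right) 229 + \left(- \frac{147497}{6} + 12727\right)} = \frac{1}{- \frac{229}{122} - \frac{71135}{6}} = \frac{1}{- \frac{2169961}{183}} = - \frac{183}{2169961}$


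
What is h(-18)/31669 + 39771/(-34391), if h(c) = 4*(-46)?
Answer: -1265835743/1089128579 ≈ -1.1622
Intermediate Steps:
h(c) = -184
h(-18)/31669 + 39771/(-34391) = -184/31669 + 39771/(-34391) = -184*1/31669 + 39771*(-1/34391) = -184/31669 - 39771/34391 = -1265835743/1089128579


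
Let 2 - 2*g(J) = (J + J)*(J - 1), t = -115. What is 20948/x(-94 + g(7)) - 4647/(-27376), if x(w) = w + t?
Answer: -286155349/3422000 ≈ -83.622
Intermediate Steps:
g(J) = 1 - J*(-1 + J) (g(J) = 1 - (J + J)*(J - 1)/2 = 1 - 2*J*(-1 + J)/2 = 1 - J*(-1 + J))
x(w) = -115 + w (x(w) = w - 115 = -115 + w)
20948/x(-94 + g(7)) - 4647/(-27376) = 20948/(-115 + (-94 + (1 + 7 - 1*7²))) - 4647/(-27376) = 20948/(-115 + (-94 + (1 + 7 - 1*49))) - 4647*(-1/27376) = 20948/(-115 + (-94 + (1 + 7 - 49))) + 4647/27376 = 20948/(-115 + (-94 - 41)) + 4647/27376 = 20948/(-115 - 135) + 4647/27376 = 20948/(-250) + 4647/27376 = 20948*(-1/250) + 4647/27376 = -10474/125 + 4647/27376 = -286155349/3422000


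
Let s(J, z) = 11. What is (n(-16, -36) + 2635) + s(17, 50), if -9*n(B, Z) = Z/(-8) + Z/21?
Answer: 111119/42 ≈ 2645.7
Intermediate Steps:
n(B, Z) = 13*Z/1512 (n(B, Z) = -(Z/(-8) + Z/21)/9 = -(Z*(-1/8) + Z*(1/21))/9 = -(-Z/8 + Z/21)/9 = -(-13)*Z/1512 = 13*Z/1512)
(n(-16, -36) + 2635) + s(17, 50) = ((13/1512)*(-36) + 2635) + 11 = (-13/42 + 2635) + 11 = 110657/42 + 11 = 111119/42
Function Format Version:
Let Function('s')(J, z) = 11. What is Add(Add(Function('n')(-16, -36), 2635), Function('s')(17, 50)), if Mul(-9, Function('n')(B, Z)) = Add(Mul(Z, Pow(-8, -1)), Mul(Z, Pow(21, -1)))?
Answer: Rational(111119, 42) ≈ 2645.7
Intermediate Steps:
Function('n')(B, Z) = Mul(Rational(13, 1512), Z) (Function('n')(B, Z) = Mul(Rational(-1, 9), Add(Mul(Z, Pow(-8, -1)), Mul(Z, Pow(21, -1)))) = Mul(Rational(-1, 9), Add(Mul(Z, Rational(-1, 8)), Mul(Z, Rational(1, 21)))) = Mul(Rational(-1, 9), Add(Mul(Rational(-1, 8), Z), Mul(Rational(1, 21), Z))) = Mul(Rational(-1, 9), Mul(Rational(-13, 168), Z)) = Mul(Rational(13, 1512), Z))
Add(Add(Function('n')(-16, -36), 2635), Function('s')(17, 50)) = Add(Add(Mul(Rational(13, 1512), -36), 2635), 11) = Add(Add(Rational(-13, 42), 2635), 11) = Add(Rational(110657, 42), 11) = Rational(111119, 42)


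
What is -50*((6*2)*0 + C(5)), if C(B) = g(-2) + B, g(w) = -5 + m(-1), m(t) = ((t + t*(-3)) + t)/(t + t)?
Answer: 25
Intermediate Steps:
m(t) = -½ (m(t) = ((t - 3*t) + t)/((2*t)) = (-2*t + t)*(1/(2*t)) = (-t)*(1/(2*t)) = -½)
g(w) = -11/2 (g(w) = -5 - ½ = -11/2)
C(B) = -11/2 + B
-50*((6*2)*0 + C(5)) = -50*((6*2)*0 + (-11/2 + 5)) = -50*(12*0 - ½) = -50*(0 - ½) = -50*(-½) = 25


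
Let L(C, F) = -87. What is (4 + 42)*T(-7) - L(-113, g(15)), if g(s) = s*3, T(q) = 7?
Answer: 409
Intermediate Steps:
g(s) = 3*s
(4 + 42)*T(-7) - L(-113, g(15)) = (4 + 42)*7 - 1*(-87) = 46*7 + 87 = 322 + 87 = 409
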